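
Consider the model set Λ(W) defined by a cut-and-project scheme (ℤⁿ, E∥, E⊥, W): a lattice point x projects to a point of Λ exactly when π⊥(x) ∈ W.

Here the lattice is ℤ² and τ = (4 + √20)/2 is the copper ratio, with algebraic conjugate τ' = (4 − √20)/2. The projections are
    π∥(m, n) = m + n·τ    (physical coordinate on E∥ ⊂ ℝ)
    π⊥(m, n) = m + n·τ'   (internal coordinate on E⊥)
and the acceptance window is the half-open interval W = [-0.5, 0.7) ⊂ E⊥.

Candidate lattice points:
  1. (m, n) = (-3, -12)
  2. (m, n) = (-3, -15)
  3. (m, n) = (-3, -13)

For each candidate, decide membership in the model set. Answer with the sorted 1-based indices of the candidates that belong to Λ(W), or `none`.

τ' = (4−√20)/2 ≈ -0.2361.
[1] lift (-3,-12): star map gives -0.1672; window check -0.5 ≤ -0.1672 < 0.7 is true → IN Λ
[2] lift (-3,-15): star map gives 0.5410; window check -0.5 ≤ 0.5410 < 0.7 is true → IN Λ
[3] lift (-3,-13): star map gives 0.0689; window check -0.5 ≤ 0.0689 < 0.7 is true → IN Λ

1, 2, 3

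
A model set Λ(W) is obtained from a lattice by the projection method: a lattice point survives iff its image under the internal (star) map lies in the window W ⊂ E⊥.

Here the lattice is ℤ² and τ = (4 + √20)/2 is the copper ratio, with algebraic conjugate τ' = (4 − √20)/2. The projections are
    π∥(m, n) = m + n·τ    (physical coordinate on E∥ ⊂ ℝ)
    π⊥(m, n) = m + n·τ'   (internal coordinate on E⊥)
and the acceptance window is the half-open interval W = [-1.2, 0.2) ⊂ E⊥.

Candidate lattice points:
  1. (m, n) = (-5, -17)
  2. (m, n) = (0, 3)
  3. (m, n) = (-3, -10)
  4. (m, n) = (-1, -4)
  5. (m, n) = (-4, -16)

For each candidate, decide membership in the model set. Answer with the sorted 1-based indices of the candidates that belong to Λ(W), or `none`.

τ' = (4−√20)/2 ≈ -0.2361.
#1 (-5,-17): internal coord -5 + (-17)·τ' = -0.9868; -0.9868 ∈ [-1.2, 0.2) → IN Λ
#2 (0,3): internal coord 0 + (3)·τ' = -0.7082; -0.7082 ∈ [-1.2, 0.2) → IN Λ
#3 (-3,-10): internal coord -3 + (-10)·τ' = -0.6393; -0.6393 ∈ [-1.2, 0.2) → IN Λ
#4 (-1,-4): internal coord -1 + (-4)·τ' = -0.0557; -0.0557 ∈ [-1.2, 0.2) → IN Λ
#5 (-4,-16): internal coord -4 + (-16)·τ' = -0.2229; -0.2229 ∈ [-1.2, 0.2) → IN Λ

1, 2, 3, 4, 5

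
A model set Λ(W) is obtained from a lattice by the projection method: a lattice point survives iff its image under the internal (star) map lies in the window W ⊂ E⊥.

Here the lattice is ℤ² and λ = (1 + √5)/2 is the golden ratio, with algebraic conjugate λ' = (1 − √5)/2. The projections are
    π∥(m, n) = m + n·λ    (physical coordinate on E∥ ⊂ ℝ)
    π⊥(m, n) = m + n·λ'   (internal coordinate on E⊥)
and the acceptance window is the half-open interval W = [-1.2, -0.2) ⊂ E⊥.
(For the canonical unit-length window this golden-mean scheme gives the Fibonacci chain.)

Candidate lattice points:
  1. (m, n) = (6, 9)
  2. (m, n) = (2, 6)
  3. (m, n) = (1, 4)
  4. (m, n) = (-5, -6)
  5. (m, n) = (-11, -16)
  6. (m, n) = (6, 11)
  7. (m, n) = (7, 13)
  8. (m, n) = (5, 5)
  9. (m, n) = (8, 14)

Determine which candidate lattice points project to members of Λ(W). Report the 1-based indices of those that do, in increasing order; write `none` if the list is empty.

Compute λ' = (1−√5)/2 = -0.61803, so π⊥(m,n) = m -0.61803·n.
candidate 1: (m,n)=(6,9) → π∥ = 6+9·λ ≈ 20.56231, π⊥ = 6+9·λ' ≈ 0.43769 ∉ [-1.2, -0.2) ⇒ out
candidate 2: (m,n)=(2,6) → π∥ = 2+6·λ ≈ 11.70820, π⊥ = 2+6·λ' ≈ -1.70820 ∉ [-1.2, -0.2) ⇒ out
candidate 3: (m,n)=(1,4) → π∥ = 1+4·λ ≈ 7.47214, π⊥ = 1+4·λ' ≈ -1.47214 ∉ [-1.2, -0.2) ⇒ out
candidate 4: (m,n)=(-5,-6) → π∥ = -5-6·λ ≈ -14.70820, π⊥ = -5-6·λ' ≈ -1.29180 ∉ [-1.2, -0.2) ⇒ out
candidate 5: (m,n)=(-11,-16) → π∥ = -11-16·λ ≈ -36.88854, π⊥ = -11-16·λ' ≈ -1.11146 ∈ [-1.2, -0.2) ⇒ IN Λ
candidate 6: (m,n)=(6,11) → π∥ = 6+11·λ ≈ 23.79837, π⊥ = 6+11·λ' ≈ -0.79837 ∈ [-1.2, -0.2) ⇒ IN Λ
candidate 7: (m,n)=(7,13) → π∥ = 7+13·λ ≈ 28.03444, π⊥ = 7+13·λ' ≈ -1.03444 ∈ [-1.2, -0.2) ⇒ IN Λ
candidate 8: (m,n)=(5,5) → π∥ = 5+5·λ ≈ 13.09017, π⊥ = 5+5·λ' ≈ 1.90983 ∉ [-1.2, -0.2) ⇒ out
candidate 9: (m,n)=(8,14) → π∥ = 8+14·λ ≈ 30.65248, π⊥ = 8+14·λ' ≈ -0.65248 ∈ [-1.2, -0.2) ⇒ IN Λ

5, 6, 7, 9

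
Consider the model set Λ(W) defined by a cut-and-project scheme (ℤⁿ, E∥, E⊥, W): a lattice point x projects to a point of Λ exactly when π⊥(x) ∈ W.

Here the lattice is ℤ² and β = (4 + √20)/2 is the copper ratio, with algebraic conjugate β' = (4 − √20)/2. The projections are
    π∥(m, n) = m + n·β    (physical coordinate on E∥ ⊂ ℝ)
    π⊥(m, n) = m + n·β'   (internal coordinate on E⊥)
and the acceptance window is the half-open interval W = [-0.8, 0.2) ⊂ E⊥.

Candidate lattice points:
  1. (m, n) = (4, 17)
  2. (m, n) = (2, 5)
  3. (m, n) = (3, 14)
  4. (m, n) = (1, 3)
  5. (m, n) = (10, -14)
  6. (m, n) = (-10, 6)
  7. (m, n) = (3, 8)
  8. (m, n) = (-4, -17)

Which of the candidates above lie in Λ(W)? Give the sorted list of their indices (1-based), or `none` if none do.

β' = (4−√20)/2 ≈ -0.2361.
[1] lift (4,17): star map gives -0.0132; window check -0.8 ≤ -0.0132 < 0.2 is true → IN Λ
[2] lift (2,5): star map gives 0.8197; window check -0.8 ≤ 0.8197 < 0.2 is false → out
[3] lift (3,14): star map gives -0.3050; window check -0.8 ≤ -0.3050 < 0.2 is true → IN Λ
[4] lift (1,3): star map gives 0.2918; window check -0.8 ≤ 0.2918 < 0.2 is false → out
[5] lift (10,-14): star map gives 13.3050; window check -0.8 ≤ 13.3050 < 0.2 is false → out
[6] lift (-10,6): star map gives -11.4164; window check -0.8 ≤ -11.4164 < 0.2 is false → out
[7] lift (3,8): star map gives 1.1115; window check -0.8 ≤ 1.1115 < 0.2 is false → out
[8] lift (-4,-17): star map gives 0.0132; window check -0.8 ≤ 0.0132 < 0.2 is true → IN Λ

1, 3, 8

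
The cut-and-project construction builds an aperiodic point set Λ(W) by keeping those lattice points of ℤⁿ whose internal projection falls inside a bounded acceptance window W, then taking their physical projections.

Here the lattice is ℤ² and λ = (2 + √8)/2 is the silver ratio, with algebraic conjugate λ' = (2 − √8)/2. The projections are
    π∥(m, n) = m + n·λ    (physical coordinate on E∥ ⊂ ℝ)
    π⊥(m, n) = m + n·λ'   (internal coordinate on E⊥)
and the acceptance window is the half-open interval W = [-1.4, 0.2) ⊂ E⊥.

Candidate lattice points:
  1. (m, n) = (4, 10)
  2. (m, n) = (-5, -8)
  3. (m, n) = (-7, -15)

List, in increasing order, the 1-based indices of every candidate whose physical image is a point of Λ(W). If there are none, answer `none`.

Compute λ' = (2−√8)/2 = -0.41421, so π⊥(m,n) = m -0.41421·n.
[1] lift (4,10): star map gives -0.14214; window check -1.4 ≤ -0.14214 < 0.2 is true → IN Λ
[2] lift (-5,-8): star map gives -1.68629; window check -1.4 ≤ -1.68629 < 0.2 is false → out
[3] lift (-7,-15): star map gives -0.78680; window check -1.4 ≤ -0.78680 < 0.2 is true → IN Λ

1, 3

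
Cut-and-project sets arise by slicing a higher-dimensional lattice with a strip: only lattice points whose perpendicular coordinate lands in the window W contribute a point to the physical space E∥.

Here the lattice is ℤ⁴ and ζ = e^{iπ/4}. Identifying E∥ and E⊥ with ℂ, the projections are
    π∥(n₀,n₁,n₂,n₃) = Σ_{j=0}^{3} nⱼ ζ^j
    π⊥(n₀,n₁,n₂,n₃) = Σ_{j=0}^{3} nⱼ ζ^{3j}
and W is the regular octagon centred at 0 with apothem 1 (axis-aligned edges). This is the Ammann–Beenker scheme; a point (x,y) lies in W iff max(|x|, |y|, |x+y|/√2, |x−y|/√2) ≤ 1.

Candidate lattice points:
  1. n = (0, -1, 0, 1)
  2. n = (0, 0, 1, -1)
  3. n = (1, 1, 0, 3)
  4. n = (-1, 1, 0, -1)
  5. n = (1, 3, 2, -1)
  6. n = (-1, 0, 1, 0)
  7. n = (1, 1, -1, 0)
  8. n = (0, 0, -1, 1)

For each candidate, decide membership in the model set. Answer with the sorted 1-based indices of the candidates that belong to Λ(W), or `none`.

none

π⊥(n) = n₀ + n₁ζ³ + n₂ζ⁶ + n₃ζ⁹ where ζ = e^{iπ/4}.
candidate 1: n = (0, -1, 0, 1) → π⊥ ≈ (+1.4142, +0.0000); max(|x|,|y|,|x±y|/√2) = 1.4142 > 1 ⇒ ∉ W
candidate 2: n = (0, 0, 1, -1) → π⊥ ≈ (-0.7071, -1.7071); max(|x|,|y|,|x±y|/√2) = 1.7071 > 1 ⇒ ∉ W
candidate 3: n = (1, 1, 0, 3) → π⊥ ≈ (+2.4142, +2.8284); max(|x|,|y|,|x±y|/√2) = 3.7071 > 1 ⇒ ∉ W
candidate 4: n = (-1, 1, 0, -1) → π⊥ ≈ (-2.4142, +0.0000); max(|x|,|y|,|x±y|/√2) = 2.4142 > 1 ⇒ ∉ W
candidate 5: n = (1, 3, 2, -1) → π⊥ ≈ (-1.8284, -0.5858); max(|x|,|y|,|x±y|/√2) = 1.8284 > 1 ⇒ ∉ W
candidate 6: n = (-1, 0, 1, 0) → π⊥ ≈ (-1.0000, -1.0000); max(|x|,|y|,|x±y|/√2) = 1.4142 > 1 ⇒ ∉ W
candidate 7: n = (1, 1, -1, 0) → π⊥ ≈ (+0.2929, +1.7071); max(|x|,|y|,|x±y|/√2) = 1.7071 > 1 ⇒ ∉ W
candidate 8: n = (0, 0, -1, 1) → π⊥ ≈ (+0.7071, +1.7071); max(|x|,|y|,|x±y|/√2) = 1.7071 > 1 ⇒ ∉ W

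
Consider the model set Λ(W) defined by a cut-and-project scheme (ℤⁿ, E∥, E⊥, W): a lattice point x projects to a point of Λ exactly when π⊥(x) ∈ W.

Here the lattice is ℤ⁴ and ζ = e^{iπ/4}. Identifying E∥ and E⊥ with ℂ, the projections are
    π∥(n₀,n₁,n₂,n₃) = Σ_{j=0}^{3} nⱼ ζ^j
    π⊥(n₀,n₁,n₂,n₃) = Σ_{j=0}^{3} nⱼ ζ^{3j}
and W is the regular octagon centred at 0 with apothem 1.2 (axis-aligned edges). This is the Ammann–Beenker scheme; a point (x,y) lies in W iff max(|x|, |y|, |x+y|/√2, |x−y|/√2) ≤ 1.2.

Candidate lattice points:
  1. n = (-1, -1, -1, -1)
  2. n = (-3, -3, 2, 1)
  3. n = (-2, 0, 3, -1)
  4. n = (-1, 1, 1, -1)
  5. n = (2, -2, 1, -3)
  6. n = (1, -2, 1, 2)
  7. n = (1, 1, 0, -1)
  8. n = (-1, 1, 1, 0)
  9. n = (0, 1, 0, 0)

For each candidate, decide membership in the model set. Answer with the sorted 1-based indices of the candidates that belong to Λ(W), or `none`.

1, 7, 9

With ζ = e^{iπ/4} the internal vectors are ζ^0,ζ^3,ζ^6,ζ^9.
candidate 1: n = (-1, -1, -1, -1) → π⊥ ≈ (-1.00000, -0.41421); max(|x|,|y|,|x±y|/√2) = 1.00000 ≤ 1.2 ⇒ ∈ W
candidate 2: n = (-3, -3, 2, 1) → π⊥ ≈ (-0.17157, -3.41421); max(|x|,|y|,|x±y|/√2) = 3.41421 > 1.2 ⇒ ∉ W
candidate 3: n = (-2, 0, 3, -1) → π⊥ ≈ (-2.70711, -3.70711); max(|x|,|y|,|x±y|/√2) = 4.53553 > 1.2 ⇒ ∉ W
candidate 4: n = (-1, 1, 1, -1) → π⊥ ≈ (-2.41421, -1.00000); max(|x|,|y|,|x±y|/√2) = 2.41421 > 1.2 ⇒ ∉ W
candidate 5: n = (2, -2, 1, -3) → π⊥ ≈ (+1.29289, -4.53553); max(|x|,|y|,|x±y|/√2) = 4.53553 > 1.2 ⇒ ∉ W
candidate 6: n = (1, -2, 1, 2) → π⊥ ≈ (+3.82843, -1.00000); max(|x|,|y|,|x±y|/√2) = 3.82843 > 1.2 ⇒ ∉ W
candidate 7: n = (1, 1, 0, -1) → π⊥ ≈ (-0.41421, +0.00000); max(|x|,|y|,|x±y|/√2) = 0.41421 ≤ 1.2 ⇒ ∈ W
candidate 8: n = (-1, 1, 1, 0) → π⊥ ≈ (-1.70711, -0.29289); max(|x|,|y|,|x±y|/√2) = 1.70711 > 1.2 ⇒ ∉ W
candidate 9: n = (0, 1, 0, 0) → π⊥ ≈ (-0.70711, +0.70711); max(|x|,|y|,|x±y|/√2) = 1.00000 ≤ 1.2 ⇒ ∈ W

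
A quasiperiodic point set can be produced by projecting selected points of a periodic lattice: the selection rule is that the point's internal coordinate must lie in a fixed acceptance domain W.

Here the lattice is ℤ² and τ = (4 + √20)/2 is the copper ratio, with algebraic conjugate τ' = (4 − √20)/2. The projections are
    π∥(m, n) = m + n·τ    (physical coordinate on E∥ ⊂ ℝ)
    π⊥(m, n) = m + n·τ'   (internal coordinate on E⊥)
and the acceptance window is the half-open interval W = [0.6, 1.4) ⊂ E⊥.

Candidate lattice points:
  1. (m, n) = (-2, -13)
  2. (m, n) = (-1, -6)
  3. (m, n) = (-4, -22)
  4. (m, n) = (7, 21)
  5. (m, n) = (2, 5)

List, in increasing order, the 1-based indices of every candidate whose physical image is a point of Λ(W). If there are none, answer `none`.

Numerically τ ≈ 4.23607 and τ' = −1/τ ≈ -0.23607.
[1] lift (-2,-13): star map gives 1.06888; window check 0.6 ≤ 1.06888 < 1.4 is true → IN Λ
[2] lift (-1,-6): star map gives 0.41641; window check 0.6 ≤ 0.41641 < 1.4 is false → out
[3] lift (-4,-22): star map gives 1.19350; window check 0.6 ≤ 1.19350 < 1.4 is true → IN Λ
[4] lift (7,21): star map gives 2.04257; window check 0.6 ≤ 2.04257 < 1.4 is false → out
[5] lift (2,5): star map gives 0.81966; window check 0.6 ≤ 0.81966 < 1.4 is true → IN Λ

1, 3, 5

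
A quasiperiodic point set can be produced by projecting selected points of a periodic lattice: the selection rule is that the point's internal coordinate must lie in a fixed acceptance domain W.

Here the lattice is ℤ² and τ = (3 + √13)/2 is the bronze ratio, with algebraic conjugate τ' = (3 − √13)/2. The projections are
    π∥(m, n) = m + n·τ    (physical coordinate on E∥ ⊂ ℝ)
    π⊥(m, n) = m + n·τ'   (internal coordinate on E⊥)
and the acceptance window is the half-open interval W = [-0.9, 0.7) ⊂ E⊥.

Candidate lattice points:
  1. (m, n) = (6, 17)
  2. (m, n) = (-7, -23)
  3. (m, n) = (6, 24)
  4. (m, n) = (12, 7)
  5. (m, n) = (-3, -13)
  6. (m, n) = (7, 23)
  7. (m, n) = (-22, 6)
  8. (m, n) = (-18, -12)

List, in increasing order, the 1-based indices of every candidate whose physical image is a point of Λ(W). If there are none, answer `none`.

2, 6

Numerically τ ≈ 3.30278 and τ' = −1/τ ≈ -0.30278.
[1] lift (6,17): star map gives 0.85281; window check -0.9 ≤ 0.85281 < 0.7 is false → out
[2] lift (-7,-23): star map gives -0.03616; window check -0.9 ≤ -0.03616 < 0.7 is true → IN Λ
[3] lift (6,24): star map gives -1.26662; window check -0.9 ≤ -1.26662 < 0.7 is false → out
[4] lift (12,7): star map gives 9.88057; window check -0.9 ≤ 9.88057 < 0.7 is false → out
[5] lift (-3,-13): star map gives 0.93608; window check -0.9 ≤ 0.93608 < 0.7 is false → out
[6] lift (7,23): star map gives 0.03616; window check -0.9 ≤ 0.03616 < 0.7 is true → IN Λ
[7] lift (-22,6): star map gives -23.81665; window check -0.9 ≤ -23.81665 < 0.7 is false → out
[8] lift (-18,-12): star map gives -14.36669; window check -0.9 ≤ -14.36669 < 0.7 is false → out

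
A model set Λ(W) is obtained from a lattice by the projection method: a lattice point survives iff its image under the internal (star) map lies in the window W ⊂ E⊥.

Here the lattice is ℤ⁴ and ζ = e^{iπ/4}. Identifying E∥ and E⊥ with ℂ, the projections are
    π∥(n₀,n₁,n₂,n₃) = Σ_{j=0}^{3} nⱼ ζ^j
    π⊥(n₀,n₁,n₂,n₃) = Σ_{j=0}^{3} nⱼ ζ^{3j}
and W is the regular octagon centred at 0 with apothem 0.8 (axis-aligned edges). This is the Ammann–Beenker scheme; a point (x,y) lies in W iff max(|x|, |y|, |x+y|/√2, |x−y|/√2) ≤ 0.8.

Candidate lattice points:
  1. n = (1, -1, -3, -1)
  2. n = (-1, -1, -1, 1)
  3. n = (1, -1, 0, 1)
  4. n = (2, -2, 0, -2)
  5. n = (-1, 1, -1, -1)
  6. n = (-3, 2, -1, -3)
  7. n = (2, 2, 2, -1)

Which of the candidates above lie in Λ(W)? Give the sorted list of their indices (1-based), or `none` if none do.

With ζ = e^{iπ/4} the internal vectors are ζ^0,ζ^3,ζ^6,ζ^9.
candidate 1: n = (1, -1, -3, -1) → π⊥ ≈ (+1.0000, +1.5858); max(|x|,|y|,|x±y|/√2) = 1.8284 > 0.8 ⇒ ∉ W
candidate 2: n = (-1, -1, -1, 1) → π⊥ ≈ (+0.4142, +1.0000); max(|x|,|y|,|x±y|/√2) = 1.0000 > 0.8 ⇒ ∉ W
candidate 3: n = (1, -1, 0, 1) → π⊥ ≈ (+2.4142, +0.0000); max(|x|,|y|,|x±y|/√2) = 2.4142 > 0.8 ⇒ ∉ W
candidate 4: n = (2, -2, 0, -2) → π⊥ ≈ (+2.0000, -2.8284); max(|x|,|y|,|x±y|/√2) = 3.4142 > 0.8 ⇒ ∉ W
candidate 5: n = (-1, 1, -1, -1) → π⊥ ≈ (-2.4142, +1.0000); max(|x|,|y|,|x±y|/√2) = 2.4142 > 0.8 ⇒ ∉ W
candidate 6: n = (-3, 2, -1, -3) → π⊥ ≈ (-6.5355, +0.2929); max(|x|,|y|,|x±y|/√2) = 6.5355 > 0.8 ⇒ ∉ W
candidate 7: n = (2, 2, 2, -1) → π⊥ ≈ (-0.1213, -1.2929); max(|x|,|y|,|x±y|/√2) = 1.2929 > 0.8 ⇒ ∉ W

none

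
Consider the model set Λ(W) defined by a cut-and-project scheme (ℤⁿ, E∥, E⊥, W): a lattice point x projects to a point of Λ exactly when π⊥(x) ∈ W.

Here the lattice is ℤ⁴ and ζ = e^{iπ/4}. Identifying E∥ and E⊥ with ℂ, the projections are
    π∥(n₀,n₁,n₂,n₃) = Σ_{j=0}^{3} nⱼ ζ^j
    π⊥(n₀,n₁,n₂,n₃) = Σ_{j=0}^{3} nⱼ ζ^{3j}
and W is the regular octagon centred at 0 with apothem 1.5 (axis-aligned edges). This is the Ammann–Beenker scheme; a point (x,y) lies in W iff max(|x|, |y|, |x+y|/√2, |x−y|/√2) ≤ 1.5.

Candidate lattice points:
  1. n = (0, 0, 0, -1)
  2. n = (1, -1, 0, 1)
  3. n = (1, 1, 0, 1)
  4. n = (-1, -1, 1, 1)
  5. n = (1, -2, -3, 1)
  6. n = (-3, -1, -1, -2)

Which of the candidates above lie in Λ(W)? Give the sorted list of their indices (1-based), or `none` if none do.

1, 4

With ζ = e^{iπ/4} the internal vectors are ζ^0,ζ^3,ζ^6,ζ^9.
#1 (0, 0, 0, -1): internal (-0.707107, -0.707107); octagon support 1.000000 vs apothem 1.5 → ∈ W
#2 (1, -1, 0, 1): internal (2.414214, 0.000000); octagon support 2.414214 vs apothem 1.5 → ∉ W
#3 (1, 1, 0, 1): internal (1.000000, 1.414214); octagon support 1.707107 vs apothem 1.5 → ∉ W
#4 (-1, -1, 1, 1): internal (0.414214, -1.000000); octagon support 1.000000 vs apothem 1.5 → ∈ W
#5 (1, -2, -3, 1): internal (3.121320, 2.292893); octagon support 3.828427 vs apothem 1.5 → ∉ W
#6 (-3, -1, -1, -2): internal (-3.707107, -1.121320); octagon support 3.707107 vs apothem 1.5 → ∉ W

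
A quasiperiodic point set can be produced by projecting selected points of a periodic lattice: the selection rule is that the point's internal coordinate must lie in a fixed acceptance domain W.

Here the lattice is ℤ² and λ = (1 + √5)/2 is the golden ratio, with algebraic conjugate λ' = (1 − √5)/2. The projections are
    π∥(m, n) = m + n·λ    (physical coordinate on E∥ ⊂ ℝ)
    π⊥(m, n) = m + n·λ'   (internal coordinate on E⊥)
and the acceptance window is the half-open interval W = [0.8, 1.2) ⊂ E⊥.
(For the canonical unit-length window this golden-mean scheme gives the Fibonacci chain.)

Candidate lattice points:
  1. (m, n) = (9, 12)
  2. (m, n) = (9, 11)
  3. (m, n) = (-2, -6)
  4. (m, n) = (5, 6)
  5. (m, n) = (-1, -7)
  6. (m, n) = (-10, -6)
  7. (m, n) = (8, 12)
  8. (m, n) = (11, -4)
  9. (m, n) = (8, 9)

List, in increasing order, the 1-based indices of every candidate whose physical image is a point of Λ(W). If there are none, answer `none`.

Compute λ' = (1−√5)/2 = -0.618034, so π⊥(m,n) = m -0.618034·n.
candidate 1: (m,n)=(9,12) → π∥ = 9+12·λ ≈ 28.416408, π⊥ = 9+12·λ' ≈ 1.583592 ∉ [0.8, 1.2) ⇒ out
candidate 2: (m,n)=(9,11) → π∥ = 9+11·λ ≈ 26.798374, π⊥ = 9+11·λ' ≈ 2.201626 ∉ [0.8, 1.2) ⇒ out
candidate 3: (m,n)=(-2,-6) → π∥ = -2-6·λ ≈ -11.708204, π⊥ = -2-6·λ' ≈ 1.708204 ∉ [0.8, 1.2) ⇒ out
candidate 4: (m,n)=(5,6) → π∥ = 5+6·λ ≈ 14.708204, π⊥ = 5+6·λ' ≈ 1.291796 ∉ [0.8, 1.2) ⇒ out
candidate 5: (m,n)=(-1,-7) → π∥ = -1-7·λ ≈ -12.326238, π⊥ = -1-7·λ' ≈ 3.326238 ∉ [0.8, 1.2) ⇒ out
candidate 6: (m,n)=(-10,-6) → π∥ = -10-6·λ ≈ -19.708204, π⊥ = -10-6·λ' ≈ -6.291796 ∉ [0.8, 1.2) ⇒ out
candidate 7: (m,n)=(8,12) → π∥ = 8+12·λ ≈ 27.416408, π⊥ = 8+12·λ' ≈ 0.583592 ∉ [0.8, 1.2) ⇒ out
candidate 8: (m,n)=(11,-4) → π∥ = 11-4·λ ≈ 4.527864, π⊥ = 11-4·λ' ≈ 13.472136 ∉ [0.8, 1.2) ⇒ out
candidate 9: (m,n)=(8,9) → π∥ = 8+9·λ ≈ 22.562306, π⊥ = 8+9·λ' ≈ 2.437694 ∉ [0.8, 1.2) ⇒ out

none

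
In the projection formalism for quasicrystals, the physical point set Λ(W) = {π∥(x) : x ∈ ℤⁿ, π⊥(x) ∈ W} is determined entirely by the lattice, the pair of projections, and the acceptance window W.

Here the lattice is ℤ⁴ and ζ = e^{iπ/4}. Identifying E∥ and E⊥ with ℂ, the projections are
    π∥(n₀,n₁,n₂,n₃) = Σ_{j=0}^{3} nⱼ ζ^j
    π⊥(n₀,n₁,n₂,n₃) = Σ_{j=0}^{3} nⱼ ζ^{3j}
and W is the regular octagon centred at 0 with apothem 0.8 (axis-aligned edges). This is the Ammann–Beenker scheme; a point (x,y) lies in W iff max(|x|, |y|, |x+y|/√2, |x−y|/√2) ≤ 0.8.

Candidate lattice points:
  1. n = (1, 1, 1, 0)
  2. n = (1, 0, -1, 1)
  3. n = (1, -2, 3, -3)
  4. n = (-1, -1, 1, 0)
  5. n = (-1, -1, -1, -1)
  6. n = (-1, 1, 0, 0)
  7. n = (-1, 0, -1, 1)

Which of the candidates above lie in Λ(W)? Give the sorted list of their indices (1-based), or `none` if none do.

1

Internal map: ζ^{3j} for j=0..3 gives (1,0), (−√2/2,√2/2), (0,−1), (√2/2,√2/2).
candidate 1: n = (1, 1, 1, 0) → π⊥ ≈ (+0.292893, -0.292893); max(|x|,|y|,|x±y|/√2) = 0.414214 ≤ 0.8 ⇒ ∈ W
candidate 2: n = (1, 0, -1, 1) → π⊥ ≈ (+1.707107, +1.707107); max(|x|,|y|,|x±y|/√2) = 2.414214 > 0.8 ⇒ ∉ W
candidate 3: n = (1, -2, 3, -3) → π⊥ ≈ (+0.292893, -6.535534); max(|x|,|y|,|x±y|/√2) = 6.535534 > 0.8 ⇒ ∉ W
candidate 4: n = (-1, -1, 1, 0) → π⊥ ≈ (-0.292893, -1.707107); max(|x|,|y|,|x±y|/√2) = 1.707107 > 0.8 ⇒ ∉ W
candidate 5: n = (-1, -1, -1, -1) → π⊥ ≈ (-1.000000, -0.414214); max(|x|,|y|,|x±y|/√2) = 1.000000 > 0.8 ⇒ ∉ W
candidate 6: n = (-1, 1, 0, 0) → π⊥ ≈ (-1.707107, +0.707107); max(|x|,|y|,|x±y|/√2) = 1.707107 > 0.8 ⇒ ∉ W
candidate 7: n = (-1, 0, -1, 1) → π⊥ ≈ (-0.292893, +1.707107); max(|x|,|y|,|x±y|/√2) = 1.707107 > 0.8 ⇒ ∉ W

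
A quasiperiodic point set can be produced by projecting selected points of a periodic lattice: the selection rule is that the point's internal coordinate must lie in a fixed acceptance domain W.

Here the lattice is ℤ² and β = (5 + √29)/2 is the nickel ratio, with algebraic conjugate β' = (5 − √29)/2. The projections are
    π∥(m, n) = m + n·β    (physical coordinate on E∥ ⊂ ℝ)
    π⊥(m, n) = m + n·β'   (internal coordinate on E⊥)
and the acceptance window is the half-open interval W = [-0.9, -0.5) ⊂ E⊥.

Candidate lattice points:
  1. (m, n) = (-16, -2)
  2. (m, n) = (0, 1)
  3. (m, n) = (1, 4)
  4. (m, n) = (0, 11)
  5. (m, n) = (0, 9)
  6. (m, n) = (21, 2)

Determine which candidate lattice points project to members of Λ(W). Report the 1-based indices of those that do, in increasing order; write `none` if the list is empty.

none

β' = (5−√29)/2 ≈ -0.19258.
[1] lift (-16,-2): star map gives -15.61484; window check -0.9 ≤ -15.61484 < -0.5 is false → out
[2] lift (0,1): star map gives -0.19258; window check -0.9 ≤ -0.19258 < -0.5 is false → out
[3] lift (1,4): star map gives 0.22967; window check -0.9 ≤ 0.22967 < -0.5 is false → out
[4] lift (0,11): star map gives -2.11841; window check -0.9 ≤ -2.11841 < -0.5 is false → out
[5] lift (0,9): star map gives -1.73324; window check -0.9 ≤ -1.73324 < -0.5 is false → out
[6] lift (21,2): star map gives 20.61484; window check -0.9 ≤ 20.61484 < -0.5 is false → out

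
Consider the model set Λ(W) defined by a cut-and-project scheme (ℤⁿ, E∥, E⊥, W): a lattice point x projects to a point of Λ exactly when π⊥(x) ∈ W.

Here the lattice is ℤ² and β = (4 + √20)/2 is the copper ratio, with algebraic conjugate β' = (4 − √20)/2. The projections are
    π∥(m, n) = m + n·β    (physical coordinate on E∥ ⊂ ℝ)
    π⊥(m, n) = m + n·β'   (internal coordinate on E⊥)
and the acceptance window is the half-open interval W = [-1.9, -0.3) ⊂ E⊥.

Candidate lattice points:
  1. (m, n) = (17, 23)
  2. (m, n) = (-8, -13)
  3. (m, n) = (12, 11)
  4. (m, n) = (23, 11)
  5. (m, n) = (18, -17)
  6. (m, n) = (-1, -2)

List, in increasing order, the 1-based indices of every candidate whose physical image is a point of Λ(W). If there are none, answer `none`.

6

Compute β' = (4−√20)/2 = -0.2361, so π⊥(m,n) = m -0.2361·n.
[1] lift (17,23): star map gives 11.5704; window check -1.9 ≤ 11.5704 < -0.3 is false → out
[2] lift (-8,-13): star map gives -4.9311; window check -1.9 ≤ -4.9311 < -0.3 is false → out
[3] lift (12,11): star map gives 9.4033; window check -1.9 ≤ 9.4033 < -0.3 is false → out
[4] lift (23,11): star map gives 20.4033; window check -1.9 ≤ 20.4033 < -0.3 is false → out
[5] lift (18,-17): star map gives 22.0132; window check -1.9 ≤ 22.0132 < -0.3 is false → out
[6] lift (-1,-2): star map gives -0.5279; window check -1.9 ≤ -0.5279 < -0.3 is true → IN Λ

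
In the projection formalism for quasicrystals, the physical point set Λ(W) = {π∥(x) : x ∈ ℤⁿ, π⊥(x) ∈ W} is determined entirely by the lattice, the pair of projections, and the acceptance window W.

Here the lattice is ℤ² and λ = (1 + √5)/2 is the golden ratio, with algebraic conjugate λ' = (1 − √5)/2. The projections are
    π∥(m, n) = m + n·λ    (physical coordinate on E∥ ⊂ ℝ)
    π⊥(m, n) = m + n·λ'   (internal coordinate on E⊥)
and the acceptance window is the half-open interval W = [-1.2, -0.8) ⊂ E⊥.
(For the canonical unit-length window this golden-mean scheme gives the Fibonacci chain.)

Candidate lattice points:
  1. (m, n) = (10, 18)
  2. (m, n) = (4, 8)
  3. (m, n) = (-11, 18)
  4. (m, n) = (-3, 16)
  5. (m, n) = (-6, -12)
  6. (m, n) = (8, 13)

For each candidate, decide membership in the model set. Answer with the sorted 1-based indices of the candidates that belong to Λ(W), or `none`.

1, 2

Compute λ' = (1−√5)/2 = -0.6180, so π⊥(m,n) = m -0.6180·n.
candidate 1: (m,n)=(10,18) → π∥ = 10+18·λ ≈ 39.1246, π⊥ = 10+18·λ' ≈ -1.1246 ∈ [-1.2, -0.8) ⇒ IN Λ
candidate 2: (m,n)=(4,8) → π∥ = 4+8·λ ≈ 16.9443, π⊥ = 4+8·λ' ≈ -0.9443 ∈ [-1.2, -0.8) ⇒ IN Λ
candidate 3: (m,n)=(-11,18) → π∥ = -11+18·λ ≈ 18.1246, π⊥ = -11+18·λ' ≈ -22.1246 ∉ [-1.2, -0.8) ⇒ out
candidate 4: (m,n)=(-3,16) → π∥ = -3+16·λ ≈ 22.8885, π⊥ = -3+16·λ' ≈ -12.8885 ∉ [-1.2, -0.8) ⇒ out
candidate 5: (m,n)=(-6,-12) → π∥ = -6-12·λ ≈ -25.4164, π⊥ = -6-12·λ' ≈ 1.4164 ∉ [-1.2, -0.8) ⇒ out
candidate 6: (m,n)=(8,13) → π∥ = 8+13·λ ≈ 29.0344, π⊥ = 8+13·λ' ≈ -0.0344 ∉ [-1.2, -0.8) ⇒ out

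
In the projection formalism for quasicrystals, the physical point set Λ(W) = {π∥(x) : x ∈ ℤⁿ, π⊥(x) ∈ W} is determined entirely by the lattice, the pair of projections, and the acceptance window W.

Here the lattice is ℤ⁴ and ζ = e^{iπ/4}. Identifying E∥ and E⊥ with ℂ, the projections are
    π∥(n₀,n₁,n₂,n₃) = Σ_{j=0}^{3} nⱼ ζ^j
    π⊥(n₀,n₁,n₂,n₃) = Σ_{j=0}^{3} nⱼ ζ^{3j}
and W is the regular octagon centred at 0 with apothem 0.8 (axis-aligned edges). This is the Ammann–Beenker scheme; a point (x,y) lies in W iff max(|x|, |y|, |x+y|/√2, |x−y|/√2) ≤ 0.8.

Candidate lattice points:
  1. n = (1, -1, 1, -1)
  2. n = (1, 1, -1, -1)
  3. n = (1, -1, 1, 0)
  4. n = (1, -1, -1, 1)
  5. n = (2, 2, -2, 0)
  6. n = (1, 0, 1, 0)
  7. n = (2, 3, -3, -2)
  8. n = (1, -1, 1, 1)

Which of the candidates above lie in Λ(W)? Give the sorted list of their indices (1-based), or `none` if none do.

Internal map: ζ^{3j} for j=0..3 gives (1,0), (−√2/2,√2/2), (0,−1), (√2/2,√2/2).
candidate 1: n = (1, -1, 1, -1) → π⊥ ≈ (+1.000000, -2.414214); max(|x|,|y|,|x±y|/√2) = 2.414214 > 0.8 ⇒ ∉ W
candidate 2: n = (1, 1, -1, -1) → π⊥ ≈ (-0.414214, +1.000000); max(|x|,|y|,|x±y|/√2) = 1.000000 > 0.8 ⇒ ∉ W
candidate 3: n = (1, -1, 1, 0) → π⊥ ≈ (+1.707107, -1.707107); max(|x|,|y|,|x±y|/√2) = 2.414214 > 0.8 ⇒ ∉ W
candidate 4: n = (1, -1, -1, 1) → π⊥ ≈ (+2.414214, +1.000000); max(|x|,|y|,|x±y|/√2) = 2.414214 > 0.8 ⇒ ∉ W
candidate 5: n = (2, 2, -2, 0) → π⊥ ≈ (+0.585786, +3.414214); max(|x|,|y|,|x±y|/√2) = 3.414214 > 0.8 ⇒ ∉ W
candidate 6: n = (1, 0, 1, 0) → π⊥ ≈ (+1.000000, -1.000000); max(|x|,|y|,|x±y|/√2) = 1.414214 > 0.8 ⇒ ∉ W
candidate 7: n = (2, 3, -3, -2) → π⊥ ≈ (-1.535534, +3.707107); max(|x|,|y|,|x±y|/√2) = 3.707107 > 0.8 ⇒ ∉ W
candidate 8: n = (1, -1, 1, 1) → π⊥ ≈ (+2.414214, -1.000000); max(|x|,|y|,|x±y|/√2) = 2.414214 > 0.8 ⇒ ∉ W

none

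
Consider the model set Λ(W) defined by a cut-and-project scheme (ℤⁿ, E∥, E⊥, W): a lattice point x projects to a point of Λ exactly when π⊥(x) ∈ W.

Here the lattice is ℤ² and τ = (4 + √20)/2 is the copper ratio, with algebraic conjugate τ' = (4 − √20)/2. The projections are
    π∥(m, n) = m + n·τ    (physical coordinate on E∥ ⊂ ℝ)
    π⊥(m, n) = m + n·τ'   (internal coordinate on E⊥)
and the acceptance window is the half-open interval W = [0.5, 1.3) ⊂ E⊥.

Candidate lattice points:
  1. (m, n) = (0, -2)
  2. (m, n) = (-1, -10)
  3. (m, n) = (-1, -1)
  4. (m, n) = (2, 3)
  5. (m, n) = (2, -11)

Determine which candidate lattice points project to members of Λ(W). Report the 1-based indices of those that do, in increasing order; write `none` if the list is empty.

Compute τ' = (4−√20)/2 = -0.2361, so π⊥(m,n) = m -0.2361·n.
#1 (0,-2): internal coord 0 + (-2)·τ' = +0.4721; +0.4721 ∉ [0.5, 1.3) → out
#2 (-1,-10): internal coord -1 + (-10)·τ' = +1.3607; +1.3607 ∉ [0.5, 1.3) → out
#3 (-1,-1): internal coord -1 + (-1)·τ' = -0.7639; -0.7639 ∉ [0.5, 1.3) → out
#4 (2,3): internal coord 2 + (3)·τ' = +1.2918; +1.2918 ∈ [0.5, 1.3) → IN Λ
#5 (2,-11): internal coord 2 + (-11)·τ' = +4.5967; +4.5967 ∉ [0.5, 1.3) → out

4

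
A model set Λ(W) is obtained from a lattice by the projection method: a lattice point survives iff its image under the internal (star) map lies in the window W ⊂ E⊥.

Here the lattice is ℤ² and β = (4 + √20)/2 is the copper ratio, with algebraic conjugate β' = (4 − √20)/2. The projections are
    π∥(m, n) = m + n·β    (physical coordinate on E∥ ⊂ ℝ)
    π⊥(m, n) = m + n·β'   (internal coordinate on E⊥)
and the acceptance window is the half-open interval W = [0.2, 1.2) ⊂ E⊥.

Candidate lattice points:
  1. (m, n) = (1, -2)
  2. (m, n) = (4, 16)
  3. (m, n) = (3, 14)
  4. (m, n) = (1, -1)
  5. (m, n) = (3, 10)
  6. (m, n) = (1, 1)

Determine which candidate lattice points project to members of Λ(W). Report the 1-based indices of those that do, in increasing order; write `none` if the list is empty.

2, 5, 6

Numerically β ≈ 4.2361 and β' = −1/β ≈ -0.2361.
candidate 1: (m,n)=(1,-2) → π∥ = 1-2·β ≈ -7.4721, π⊥ = 1-2·β' ≈ 1.4721 ∉ [0.2, 1.2) ⇒ out
candidate 2: (m,n)=(4,16) → π∥ = 4+16·β ≈ 71.7771, π⊥ = 4+16·β' ≈ 0.2229 ∈ [0.2, 1.2) ⇒ IN Λ
candidate 3: (m,n)=(3,14) → π∥ = 3+14·β ≈ 62.3050, π⊥ = 3+14·β' ≈ -0.3050 ∉ [0.2, 1.2) ⇒ out
candidate 4: (m,n)=(1,-1) → π∥ = 1-1·β ≈ -3.2361, π⊥ = 1-1·β' ≈ 1.2361 ∉ [0.2, 1.2) ⇒ out
candidate 5: (m,n)=(3,10) → π∥ = 3+10·β ≈ 45.3607, π⊥ = 3+10·β' ≈ 0.6393 ∈ [0.2, 1.2) ⇒ IN Λ
candidate 6: (m,n)=(1,1) → π∥ = 1+1·β ≈ 5.2361, π⊥ = 1+1·β' ≈ 0.7639 ∈ [0.2, 1.2) ⇒ IN Λ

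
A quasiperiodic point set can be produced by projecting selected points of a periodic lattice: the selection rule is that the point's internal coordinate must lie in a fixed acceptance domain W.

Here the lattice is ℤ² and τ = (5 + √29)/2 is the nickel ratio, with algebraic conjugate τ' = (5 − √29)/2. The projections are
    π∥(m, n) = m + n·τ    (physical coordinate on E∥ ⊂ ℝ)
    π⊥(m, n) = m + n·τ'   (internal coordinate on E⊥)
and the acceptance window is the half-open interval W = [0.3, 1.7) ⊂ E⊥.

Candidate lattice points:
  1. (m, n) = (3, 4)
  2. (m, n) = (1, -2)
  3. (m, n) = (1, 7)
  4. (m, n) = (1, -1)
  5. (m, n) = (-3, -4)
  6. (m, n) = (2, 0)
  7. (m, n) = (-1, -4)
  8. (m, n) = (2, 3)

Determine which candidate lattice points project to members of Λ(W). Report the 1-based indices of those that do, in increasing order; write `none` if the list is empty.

2, 4, 8

τ' = (5−√29)/2 ≈ -0.19258.
#1 (3,4): internal coord 3 + (4)·τ' = +2.22967; +2.22967 ∉ [0.3, 1.7) → out
#2 (1,-2): internal coord 1 + (-2)·τ' = +1.38516; +1.38516 ∈ [0.3, 1.7) → IN Λ
#3 (1,7): internal coord 1 + (7)·τ' = -0.34808; -0.34808 ∉ [0.3, 1.7) → out
#4 (1,-1): internal coord 1 + (-1)·τ' = +1.19258; +1.19258 ∈ [0.3, 1.7) → IN Λ
#5 (-3,-4): internal coord -3 + (-4)·τ' = -2.22967; -2.22967 ∉ [0.3, 1.7) → out
#6 (2,0): internal coord 2 + (0)·τ' = +2.00000; +2.00000 ∉ [0.3, 1.7) → out
#7 (-1,-4): internal coord -1 + (-4)·τ' = -0.22967; -0.22967 ∉ [0.3, 1.7) → out
#8 (2,3): internal coord 2 + (3)·τ' = +1.42225; +1.42225 ∈ [0.3, 1.7) → IN Λ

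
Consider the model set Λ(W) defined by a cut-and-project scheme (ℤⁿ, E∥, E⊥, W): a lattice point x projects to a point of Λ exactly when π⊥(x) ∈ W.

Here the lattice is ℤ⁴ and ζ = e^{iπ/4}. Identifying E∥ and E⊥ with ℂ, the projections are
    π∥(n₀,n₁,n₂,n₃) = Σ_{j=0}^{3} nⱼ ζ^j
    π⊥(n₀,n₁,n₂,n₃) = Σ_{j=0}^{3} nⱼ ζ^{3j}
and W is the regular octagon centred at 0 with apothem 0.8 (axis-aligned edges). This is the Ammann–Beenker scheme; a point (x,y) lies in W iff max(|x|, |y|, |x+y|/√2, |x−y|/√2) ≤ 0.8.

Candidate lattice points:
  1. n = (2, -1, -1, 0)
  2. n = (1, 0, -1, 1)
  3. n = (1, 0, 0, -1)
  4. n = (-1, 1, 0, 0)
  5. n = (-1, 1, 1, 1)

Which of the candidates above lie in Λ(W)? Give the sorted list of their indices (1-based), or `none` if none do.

3

Internal map: ζ^{3j} for j=0..3 gives (1,0), (−√2/2,√2/2), (0,−1), (√2/2,√2/2).
#1 (2, -1, -1, 0): internal (2.707107, 0.292893); octagon support 2.707107 vs apothem 0.8 → ∉ W
#2 (1, 0, -1, 1): internal (1.707107, 1.707107); octagon support 2.414214 vs apothem 0.8 → ∉ W
#3 (1, 0, 0, -1): internal (0.292893, -0.707107); octagon support 0.707107 vs apothem 0.8 → ∈ W
#4 (-1, 1, 0, 0): internal (-1.707107, 0.707107); octagon support 1.707107 vs apothem 0.8 → ∉ W
#5 (-1, 1, 1, 1): internal (-1.000000, 0.414214); octagon support 1.000000 vs apothem 0.8 → ∉ W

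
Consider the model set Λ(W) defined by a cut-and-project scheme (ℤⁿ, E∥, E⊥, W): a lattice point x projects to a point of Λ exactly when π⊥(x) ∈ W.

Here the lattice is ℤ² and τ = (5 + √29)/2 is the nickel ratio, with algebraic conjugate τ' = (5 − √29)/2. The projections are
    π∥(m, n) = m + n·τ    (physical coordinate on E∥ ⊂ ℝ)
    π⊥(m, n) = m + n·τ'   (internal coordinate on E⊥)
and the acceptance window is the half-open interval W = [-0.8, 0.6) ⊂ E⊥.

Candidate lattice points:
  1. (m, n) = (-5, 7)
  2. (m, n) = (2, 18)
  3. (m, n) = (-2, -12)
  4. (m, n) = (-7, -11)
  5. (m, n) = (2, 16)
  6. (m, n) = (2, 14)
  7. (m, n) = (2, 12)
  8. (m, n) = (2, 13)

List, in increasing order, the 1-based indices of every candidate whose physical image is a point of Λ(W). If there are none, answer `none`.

Numerically τ ≈ 5.192582 and τ' = −1/τ ≈ -0.192582.
[1] lift (-5,7): star map gives -6.348077; window check -0.8 ≤ -6.348077 < 0.6 is false → out
[2] lift (2,18): star map gives -1.466483; window check -0.8 ≤ -1.466483 < 0.6 is false → out
[3] lift (-2,-12): star map gives 0.310989; window check -0.8 ≤ 0.310989 < 0.6 is true → IN Λ
[4] lift (-7,-11): star map gives -4.881594; window check -0.8 ≤ -4.881594 < 0.6 is false → out
[5] lift (2,16): star map gives -1.081318; window check -0.8 ≤ -1.081318 < 0.6 is false → out
[6] lift (2,14): star map gives -0.696154; window check -0.8 ≤ -0.696154 < 0.6 is true → IN Λ
[7] lift (2,12): star map gives -0.310989; window check -0.8 ≤ -0.310989 < 0.6 is true → IN Λ
[8] lift (2,13): star map gives -0.503571; window check -0.8 ≤ -0.503571 < 0.6 is true → IN Λ

3, 6, 7, 8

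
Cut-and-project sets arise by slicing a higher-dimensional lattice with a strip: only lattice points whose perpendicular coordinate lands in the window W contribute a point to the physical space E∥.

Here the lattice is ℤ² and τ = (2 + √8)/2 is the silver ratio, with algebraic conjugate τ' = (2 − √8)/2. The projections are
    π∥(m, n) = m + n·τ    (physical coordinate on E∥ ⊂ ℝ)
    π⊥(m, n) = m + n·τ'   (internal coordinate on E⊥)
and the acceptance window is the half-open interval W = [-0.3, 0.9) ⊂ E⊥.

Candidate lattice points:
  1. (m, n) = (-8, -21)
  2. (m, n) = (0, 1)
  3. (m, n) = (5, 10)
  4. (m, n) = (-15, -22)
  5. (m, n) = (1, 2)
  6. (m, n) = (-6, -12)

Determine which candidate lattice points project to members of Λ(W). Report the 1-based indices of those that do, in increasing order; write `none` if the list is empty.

1, 3, 5

τ' = (2−√8)/2 ≈ -0.41421.
candidate 1: (m,n)=(-8,-21) → π∥ = -8-21·τ ≈ -58.69848, π⊥ = -8-21·τ' ≈ 0.69848 ∈ [-0.3, 0.9) ⇒ IN Λ
candidate 2: (m,n)=(0,1) → π∥ = 0+1·τ ≈ 2.41421, π⊥ = 0+1·τ' ≈ -0.41421 ∉ [-0.3, 0.9) ⇒ out
candidate 3: (m,n)=(5,10) → π∥ = 5+10·τ ≈ 29.14214, π⊥ = 5+10·τ' ≈ 0.85786 ∈ [-0.3, 0.9) ⇒ IN Λ
candidate 4: (m,n)=(-15,-22) → π∥ = -15-22·τ ≈ -68.11270, π⊥ = -15-22·τ' ≈ -5.88730 ∉ [-0.3, 0.9) ⇒ out
candidate 5: (m,n)=(1,2) → π∥ = 1+2·τ ≈ 5.82843, π⊥ = 1+2·τ' ≈ 0.17157 ∈ [-0.3, 0.9) ⇒ IN Λ
candidate 6: (m,n)=(-6,-12) → π∥ = -6-12·τ ≈ -34.97056, π⊥ = -6-12·τ' ≈ -1.02944 ∉ [-0.3, 0.9) ⇒ out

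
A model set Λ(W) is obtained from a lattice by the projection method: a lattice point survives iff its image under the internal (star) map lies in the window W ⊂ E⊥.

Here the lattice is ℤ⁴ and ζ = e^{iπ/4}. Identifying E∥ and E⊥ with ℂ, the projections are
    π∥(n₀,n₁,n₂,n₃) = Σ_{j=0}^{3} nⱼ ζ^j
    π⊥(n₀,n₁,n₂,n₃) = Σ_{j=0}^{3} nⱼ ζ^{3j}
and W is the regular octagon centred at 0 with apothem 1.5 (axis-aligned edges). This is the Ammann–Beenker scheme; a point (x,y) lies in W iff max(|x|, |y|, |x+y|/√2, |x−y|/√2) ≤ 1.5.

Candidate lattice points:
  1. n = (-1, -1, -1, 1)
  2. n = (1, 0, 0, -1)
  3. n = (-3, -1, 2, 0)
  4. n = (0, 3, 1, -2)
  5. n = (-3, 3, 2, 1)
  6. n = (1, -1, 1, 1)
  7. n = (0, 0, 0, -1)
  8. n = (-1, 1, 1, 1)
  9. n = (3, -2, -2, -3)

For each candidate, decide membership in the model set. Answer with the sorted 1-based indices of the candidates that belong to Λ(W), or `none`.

1, 2, 7, 8

Internal map: ζ^{3j} for j=0..3 gives (1,0), (−√2/2,√2/2), (0,−1), (√2/2,√2/2).
candidate 1: n = (-1, -1, -1, 1) → π⊥ ≈ (+0.41421, +1.00000); max(|x|,|y|,|x±y|/√2) = 1.00000 ≤ 1.5 ⇒ ∈ W
candidate 2: n = (1, 0, 0, -1) → π⊥ ≈ (+0.29289, -0.70711); max(|x|,|y|,|x±y|/√2) = 0.70711 ≤ 1.5 ⇒ ∈ W
candidate 3: n = (-3, -1, 2, 0) → π⊥ ≈ (-2.29289, -2.70711); max(|x|,|y|,|x±y|/√2) = 3.53553 > 1.5 ⇒ ∉ W
candidate 4: n = (0, 3, 1, -2) → π⊥ ≈ (-3.53553, -0.29289); max(|x|,|y|,|x±y|/√2) = 3.53553 > 1.5 ⇒ ∉ W
candidate 5: n = (-3, 3, 2, 1) → π⊥ ≈ (-4.41421, +0.82843); max(|x|,|y|,|x±y|/√2) = 4.41421 > 1.5 ⇒ ∉ W
candidate 6: n = (1, -1, 1, 1) → π⊥ ≈ (+2.41421, -1.00000); max(|x|,|y|,|x±y|/√2) = 2.41421 > 1.5 ⇒ ∉ W
candidate 7: n = (0, 0, 0, -1) → π⊥ ≈ (-0.70711, -0.70711); max(|x|,|y|,|x±y|/√2) = 1.00000 ≤ 1.5 ⇒ ∈ W
candidate 8: n = (-1, 1, 1, 1) → π⊥ ≈ (-1.00000, +0.41421); max(|x|,|y|,|x±y|/√2) = 1.00000 ≤ 1.5 ⇒ ∈ W
candidate 9: n = (3, -2, -2, -3) → π⊥ ≈ (+2.29289, -1.53553); max(|x|,|y|,|x±y|/√2) = 2.70711 > 1.5 ⇒ ∉ W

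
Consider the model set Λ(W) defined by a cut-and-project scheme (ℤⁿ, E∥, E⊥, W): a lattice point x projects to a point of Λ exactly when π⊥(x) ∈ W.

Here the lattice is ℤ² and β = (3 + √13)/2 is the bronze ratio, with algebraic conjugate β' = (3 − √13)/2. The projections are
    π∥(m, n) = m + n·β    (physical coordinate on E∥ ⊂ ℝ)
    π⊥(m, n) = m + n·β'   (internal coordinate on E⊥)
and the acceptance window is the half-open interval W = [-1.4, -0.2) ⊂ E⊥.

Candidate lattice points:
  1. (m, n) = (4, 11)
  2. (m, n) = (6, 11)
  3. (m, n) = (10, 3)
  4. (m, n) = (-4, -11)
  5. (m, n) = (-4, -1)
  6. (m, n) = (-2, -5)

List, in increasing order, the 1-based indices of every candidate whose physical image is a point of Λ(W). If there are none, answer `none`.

Numerically β ≈ 3.30278 and β' = −1/β ≈ -0.30278.
[1] lift (4,11): star map gives 0.66947; window check -1.4 ≤ 0.66947 < -0.2 is false → out
[2] lift (6,11): star map gives 2.66947; window check -1.4 ≤ 2.66947 < -0.2 is false → out
[3] lift (10,3): star map gives 9.09167; window check -1.4 ≤ 9.09167 < -0.2 is false → out
[4] lift (-4,-11): star map gives -0.66947; window check -1.4 ≤ -0.66947 < -0.2 is true → IN Λ
[5] lift (-4,-1): star map gives -3.69722; window check -1.4 ≤ -3.69722 < -0.2 is false → out
[6] lift (-2,-5): star map gives -0.48612; window check -1.4 ≤ -0.48612 < -0.2 is true → IN Λ

4, 6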